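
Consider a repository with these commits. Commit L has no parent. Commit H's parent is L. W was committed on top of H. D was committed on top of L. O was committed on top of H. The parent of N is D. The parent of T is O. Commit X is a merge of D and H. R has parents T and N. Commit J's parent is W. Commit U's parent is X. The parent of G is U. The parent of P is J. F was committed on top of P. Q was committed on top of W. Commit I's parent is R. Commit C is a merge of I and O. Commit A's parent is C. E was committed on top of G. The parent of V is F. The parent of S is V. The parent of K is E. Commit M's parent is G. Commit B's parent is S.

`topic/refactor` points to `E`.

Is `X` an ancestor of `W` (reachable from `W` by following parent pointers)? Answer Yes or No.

Ancestors of W: {H, L, W}.
X is not in that set, so it is not an ancestor of W.

No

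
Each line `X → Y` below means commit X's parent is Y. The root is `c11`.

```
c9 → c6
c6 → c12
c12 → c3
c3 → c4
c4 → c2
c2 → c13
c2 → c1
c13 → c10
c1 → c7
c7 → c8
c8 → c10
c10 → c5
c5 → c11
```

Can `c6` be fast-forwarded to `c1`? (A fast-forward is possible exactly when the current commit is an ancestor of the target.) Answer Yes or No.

A fast-forward from c6 to c1 is possible iff c6 is an ancestor of c1.
Ancestors of c1: {c1, c10, c11, c5, c7, c8}.
c6 is not among them, so fast-forward is not possible.

No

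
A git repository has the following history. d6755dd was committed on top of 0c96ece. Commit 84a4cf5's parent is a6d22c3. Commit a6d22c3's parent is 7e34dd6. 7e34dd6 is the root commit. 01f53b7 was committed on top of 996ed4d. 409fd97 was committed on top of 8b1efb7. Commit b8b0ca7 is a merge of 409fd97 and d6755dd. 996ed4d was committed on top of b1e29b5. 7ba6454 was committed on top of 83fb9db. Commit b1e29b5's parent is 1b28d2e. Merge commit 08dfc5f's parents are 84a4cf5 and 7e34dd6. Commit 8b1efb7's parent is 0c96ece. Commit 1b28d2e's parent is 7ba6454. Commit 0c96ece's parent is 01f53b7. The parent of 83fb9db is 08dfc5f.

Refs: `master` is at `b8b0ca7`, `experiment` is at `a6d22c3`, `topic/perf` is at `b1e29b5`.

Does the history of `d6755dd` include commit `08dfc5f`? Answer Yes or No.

Yes

Ancestors of d6755dd (commits reachable by following parents): {01f53b7, 08dfc5f, 0c96ece, 1b28d2e, 7ba6454, 7e34dd6, 83fb9db, 84a4cf5, 996ed4d, a6d22c3, b1e29b5, d6755dd}.
08dfc5f is in that set, so it is an ancestor of d6755dd.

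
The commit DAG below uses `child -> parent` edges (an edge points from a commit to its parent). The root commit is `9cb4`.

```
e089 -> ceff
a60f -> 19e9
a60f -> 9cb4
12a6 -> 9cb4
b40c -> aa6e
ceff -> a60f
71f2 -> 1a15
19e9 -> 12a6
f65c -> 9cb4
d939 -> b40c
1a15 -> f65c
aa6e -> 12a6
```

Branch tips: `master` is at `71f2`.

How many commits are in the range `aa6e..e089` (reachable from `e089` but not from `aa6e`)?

4

Reachable from e089: {12a6, 19e9, 9cb4, a60f, ceff, e089}.
Reachable from aa6e: {12a6, 9cb4, aa6e}.
In e089's history but not aa6e's: {19e9, a60f, ceff, e089} — 4 commits.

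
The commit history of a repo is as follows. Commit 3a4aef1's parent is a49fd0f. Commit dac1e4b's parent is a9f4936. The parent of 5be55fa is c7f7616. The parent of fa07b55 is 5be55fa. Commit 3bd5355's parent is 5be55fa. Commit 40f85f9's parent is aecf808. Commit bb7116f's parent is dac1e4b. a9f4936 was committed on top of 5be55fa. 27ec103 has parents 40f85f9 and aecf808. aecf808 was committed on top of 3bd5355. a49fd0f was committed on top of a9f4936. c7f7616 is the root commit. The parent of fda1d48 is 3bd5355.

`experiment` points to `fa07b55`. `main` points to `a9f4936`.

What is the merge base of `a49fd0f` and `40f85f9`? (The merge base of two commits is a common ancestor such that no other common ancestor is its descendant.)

Ancestors of a49fd0f: {5be55fa, a49fd0f, a9f4936, c7f7616}.
Ancestors of 40f85f9: {3bd5355, 40f85f9, 5be55fa, aecf808, c7f7616}.
Common ancestors: {5be55fa, c7f7616}.
Among these, 5be55fa is not an ancestor of any other common ancestor — it is the merge base.

5be55fa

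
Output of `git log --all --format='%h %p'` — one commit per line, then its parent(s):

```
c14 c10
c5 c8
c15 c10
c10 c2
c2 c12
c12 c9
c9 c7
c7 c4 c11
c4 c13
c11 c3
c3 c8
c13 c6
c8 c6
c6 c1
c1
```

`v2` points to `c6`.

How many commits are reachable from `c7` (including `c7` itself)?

8

Walking parent pointers from c7: reachable set = {c1, c11, c13, c3, c4, c6, c7, c8}.
That is 8 commits.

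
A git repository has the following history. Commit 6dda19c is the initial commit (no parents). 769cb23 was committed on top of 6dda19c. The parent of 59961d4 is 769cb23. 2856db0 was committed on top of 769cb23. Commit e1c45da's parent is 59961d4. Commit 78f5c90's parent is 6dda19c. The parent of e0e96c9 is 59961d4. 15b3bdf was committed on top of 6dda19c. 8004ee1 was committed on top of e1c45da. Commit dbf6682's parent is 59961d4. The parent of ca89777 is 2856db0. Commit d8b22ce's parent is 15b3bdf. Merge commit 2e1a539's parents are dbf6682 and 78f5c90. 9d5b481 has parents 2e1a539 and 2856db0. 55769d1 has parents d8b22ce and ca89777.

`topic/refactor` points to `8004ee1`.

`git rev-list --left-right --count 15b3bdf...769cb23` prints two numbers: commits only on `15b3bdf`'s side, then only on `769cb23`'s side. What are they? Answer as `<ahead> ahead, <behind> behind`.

Reachable from 15b3bdf: {15b3bdf, 6dda19c}.
Reachable from 769cb23: {6dda19c, 769cb23}.
Only in 15b3bdf's history (ahead): {15b3bdf} — 1.
Only in 769cb23's history (behind): {769cb23} — 1.

1 ahead, 1 behind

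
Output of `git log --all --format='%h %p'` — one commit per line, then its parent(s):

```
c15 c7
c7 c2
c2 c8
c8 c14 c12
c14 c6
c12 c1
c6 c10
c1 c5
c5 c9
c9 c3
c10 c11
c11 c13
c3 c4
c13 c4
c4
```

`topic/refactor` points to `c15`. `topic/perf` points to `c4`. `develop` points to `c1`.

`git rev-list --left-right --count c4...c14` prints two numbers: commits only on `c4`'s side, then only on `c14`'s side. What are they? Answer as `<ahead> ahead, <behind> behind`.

Reachable from c4: {c4}.
Reachable from c14: {c10, c11, c13, c14, c4, c6}.
Only in c4's history (ahead): {} — 0.
Only in c14's history (behind): {c10, c11, c13, c14, c6} — 5.

0 ahead, 5 behind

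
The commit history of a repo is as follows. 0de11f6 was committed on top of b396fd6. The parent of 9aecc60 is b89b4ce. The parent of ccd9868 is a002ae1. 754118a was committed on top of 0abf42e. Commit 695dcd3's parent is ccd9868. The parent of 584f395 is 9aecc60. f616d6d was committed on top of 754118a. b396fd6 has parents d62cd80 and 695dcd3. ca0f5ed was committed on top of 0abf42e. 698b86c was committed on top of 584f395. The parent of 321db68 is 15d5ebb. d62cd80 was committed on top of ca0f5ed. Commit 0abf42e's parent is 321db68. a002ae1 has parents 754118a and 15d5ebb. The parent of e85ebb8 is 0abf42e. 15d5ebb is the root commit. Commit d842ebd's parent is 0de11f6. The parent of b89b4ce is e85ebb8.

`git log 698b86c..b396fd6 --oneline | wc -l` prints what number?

7

Reachable from b396fd6: {0abf42e, 15d5ebb, 321db68, 695dcd3, 754118a, a002ae1, b396fd6, ca0f5ed, ccd9868, d62cd80}.
Reachable from 698b86c: {0abf42e, 15d5ebb, 321db68, 584f395, 698b86c, 9aecc60, b89b4ce, e85ebb8}.
In b396fd6's history but not 698b86c's: {695dcd3, 754118a, a002ae1, b396fd6, ca0f5ed, ccd9868, d62cd80} — 7 commits.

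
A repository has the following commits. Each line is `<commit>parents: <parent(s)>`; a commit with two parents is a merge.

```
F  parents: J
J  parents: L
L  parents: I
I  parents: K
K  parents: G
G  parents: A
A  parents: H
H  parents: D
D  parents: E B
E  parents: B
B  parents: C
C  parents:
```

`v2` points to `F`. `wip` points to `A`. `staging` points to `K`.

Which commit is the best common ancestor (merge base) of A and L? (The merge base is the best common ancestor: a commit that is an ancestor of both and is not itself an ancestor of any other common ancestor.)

A

Ancestors of A: {A, B, C, D, E, H}.
Ancestors of L: {A, B, C, D, E, G, H, I, K, L}.
Common ancestors: {A, B, C, D, E, H}.
Among these, A is not an ancestor of any other common ancestor — it is the merge base.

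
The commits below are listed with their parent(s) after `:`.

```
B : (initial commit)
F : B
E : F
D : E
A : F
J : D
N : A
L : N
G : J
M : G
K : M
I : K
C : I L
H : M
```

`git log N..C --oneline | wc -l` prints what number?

9

Reachable from C: {A, B, C, D, E, F, G, I, J, K, L, M, N}.
Reachable from N: {A, B, F, N}.
In C's history but not N's: {C, D, E, G, I, J, K, L, M} — 9 commits.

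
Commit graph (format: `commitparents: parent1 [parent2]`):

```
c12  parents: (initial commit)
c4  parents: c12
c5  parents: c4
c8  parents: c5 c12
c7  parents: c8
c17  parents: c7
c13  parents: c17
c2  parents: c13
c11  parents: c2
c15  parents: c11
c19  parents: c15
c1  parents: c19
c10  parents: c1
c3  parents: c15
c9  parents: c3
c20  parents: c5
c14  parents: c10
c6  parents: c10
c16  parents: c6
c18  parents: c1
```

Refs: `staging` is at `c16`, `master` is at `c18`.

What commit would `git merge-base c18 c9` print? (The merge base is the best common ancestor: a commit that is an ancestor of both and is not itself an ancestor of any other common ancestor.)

c15

Ancestors of c18: {c1, c11, c12, c13, c15, c17, c18, c19, c2, c4, c5, c7, c8}.
Ancestors of c9: {c11, c12, c13, c15, c17, c2, c3, c4, c5, c7, c8, c9}.
Common ancestors: {c11, c12, c13, c15, c17, c2, c4, c5, c7, c8}.
Among these, c15 is not an ancestor of any other common ancestor — it is the merge base.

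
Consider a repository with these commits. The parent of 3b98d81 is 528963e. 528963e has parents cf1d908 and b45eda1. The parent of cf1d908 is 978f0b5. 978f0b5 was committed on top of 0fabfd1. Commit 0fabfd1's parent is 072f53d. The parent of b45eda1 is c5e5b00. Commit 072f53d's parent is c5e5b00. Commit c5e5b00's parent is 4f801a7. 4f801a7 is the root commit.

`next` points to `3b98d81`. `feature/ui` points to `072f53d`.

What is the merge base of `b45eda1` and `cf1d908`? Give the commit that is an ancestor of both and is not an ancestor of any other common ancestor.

Ancestors of b45eda1: {4f801a7, b45eda1, c5e5b00}.
Ancestors of cf1d908: {072f53d, 0fabfd1, 4f801a7, 978f0b5, c5e5b00, cf1d908}.
Common ancestors: {4f801a7, c5e5b00}.
Among these, c5e5b00 is not an ancestor of any other common ancestor — it is the merge base.

c5e5b00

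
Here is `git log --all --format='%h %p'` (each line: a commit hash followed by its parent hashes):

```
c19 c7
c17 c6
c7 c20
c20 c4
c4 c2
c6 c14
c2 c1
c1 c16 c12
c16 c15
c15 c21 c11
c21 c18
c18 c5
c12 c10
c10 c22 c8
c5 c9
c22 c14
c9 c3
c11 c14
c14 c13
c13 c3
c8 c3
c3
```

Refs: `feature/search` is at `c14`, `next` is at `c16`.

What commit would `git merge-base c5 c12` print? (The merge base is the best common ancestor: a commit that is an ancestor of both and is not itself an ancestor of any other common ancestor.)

c3

Ancestors of c5: {c3, c5, c9}.
Ancestors of c12: {c10, c12, c13, c14, c22, c3, c8}.
Common ancestors: {c3}.
The only common ancestor is c3, so it is the merge base.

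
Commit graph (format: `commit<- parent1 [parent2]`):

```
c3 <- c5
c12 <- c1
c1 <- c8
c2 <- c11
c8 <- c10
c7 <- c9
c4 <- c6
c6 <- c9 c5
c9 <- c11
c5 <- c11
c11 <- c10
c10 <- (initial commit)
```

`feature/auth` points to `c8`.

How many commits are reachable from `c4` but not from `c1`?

5

Reachable from c4: {c10, c11, c4, c5, c6, c9}.
Reachable from c1: {c1, c10, c8}.
In c4's history but not c1's: {c11, c4, c5, c6, c9} — 5 commits.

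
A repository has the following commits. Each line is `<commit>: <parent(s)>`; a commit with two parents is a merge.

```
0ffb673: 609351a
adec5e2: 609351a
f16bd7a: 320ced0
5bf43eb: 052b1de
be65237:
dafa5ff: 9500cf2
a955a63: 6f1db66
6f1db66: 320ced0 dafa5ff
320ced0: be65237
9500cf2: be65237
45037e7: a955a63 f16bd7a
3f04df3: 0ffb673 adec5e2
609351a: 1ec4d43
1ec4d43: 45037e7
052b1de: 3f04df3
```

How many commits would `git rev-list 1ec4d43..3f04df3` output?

4

Reachable from 3f04df3: {0ffb673, 1ec4d43, 320ced0, 3f04df3, 45037e7, 609351a, 6f1db66, 9500cf2, a955a63, adec5e2, be65237, dafa5ff, f16bd7a}.
Reachable from 1ec4d43: {1ec4d43, 320ced0, 45037e7, 6f1db66, 9500cf2, a955a63, be65237, dafa5ff, f16bd7a}.
In 3f04df3's history but not 1ec4d43's: {0ffb673, 3f04df3, 609351a, adec5e2} — 4 commits.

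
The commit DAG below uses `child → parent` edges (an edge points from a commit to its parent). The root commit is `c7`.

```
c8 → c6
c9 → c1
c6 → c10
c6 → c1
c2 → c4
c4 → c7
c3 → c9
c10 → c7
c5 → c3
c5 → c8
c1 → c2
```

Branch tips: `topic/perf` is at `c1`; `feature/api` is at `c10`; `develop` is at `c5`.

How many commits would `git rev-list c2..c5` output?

7

Reachable from c5: {c1, c10, c2, c3, c4, c5, c6, c7, c8, c9}.
Reachable from c2: {c2, c4, c7}.
In c5's history but not c2's: {c1, c10, c3, c5, c6, c8, c9} — 7 commits.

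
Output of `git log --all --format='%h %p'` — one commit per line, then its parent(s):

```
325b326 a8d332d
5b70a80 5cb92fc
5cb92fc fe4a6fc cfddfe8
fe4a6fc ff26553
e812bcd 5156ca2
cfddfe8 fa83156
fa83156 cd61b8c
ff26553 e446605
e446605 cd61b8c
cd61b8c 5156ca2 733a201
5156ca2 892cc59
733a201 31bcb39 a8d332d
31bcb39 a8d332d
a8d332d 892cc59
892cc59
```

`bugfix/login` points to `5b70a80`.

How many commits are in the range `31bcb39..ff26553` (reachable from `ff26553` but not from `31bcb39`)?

5

Reachable from ff26553: {31bcb39, 5156ca2, 733a201, 892cc59, a8d332d, cd61b8c, e446605, ff26553}.
Reachable from 31bcb39: {31bcb39, 892cc59, a8d332d}.
In ff26553's history but not 31bcb39's: {5156ca2, 733a201, cd61b8c, e446605, ff26553} — 5 commits.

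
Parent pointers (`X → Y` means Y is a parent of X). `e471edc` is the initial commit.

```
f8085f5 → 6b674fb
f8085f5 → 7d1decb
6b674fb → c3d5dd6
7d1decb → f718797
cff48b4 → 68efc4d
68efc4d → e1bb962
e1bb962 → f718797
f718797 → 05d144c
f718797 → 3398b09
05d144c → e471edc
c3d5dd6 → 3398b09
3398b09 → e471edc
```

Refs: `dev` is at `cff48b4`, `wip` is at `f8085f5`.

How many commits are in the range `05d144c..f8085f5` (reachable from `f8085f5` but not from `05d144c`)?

Reachable from f8085f5: {05d144c, 3398b09, 6b674fb, 7d1decb, c3d5dd6, e471edc, f718797, f8085f5}.
Reachable from 05d144c: {05d144c, e471edc}.
In f8085f5's history but not 05d144c's: {3398b09, 6b674fb, 7d1decb, c3d5dd6, f718797, f8085f5} — 6 commits.

6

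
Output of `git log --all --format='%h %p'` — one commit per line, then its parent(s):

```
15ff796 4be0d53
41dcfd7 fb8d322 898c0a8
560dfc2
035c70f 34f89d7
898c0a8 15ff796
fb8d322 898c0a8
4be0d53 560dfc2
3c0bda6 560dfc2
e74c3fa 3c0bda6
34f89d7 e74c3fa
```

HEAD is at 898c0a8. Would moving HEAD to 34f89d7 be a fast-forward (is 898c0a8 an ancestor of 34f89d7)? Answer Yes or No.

A fast-forward from 898c0a8 to 34f89d7 is possible iff 898c0a8 is an ancestor of 34f89d7.
Ancestors of 34f89d7: {34f89d7, 3c0bda6, 560dfc2, e74c3fa}.
898c0a8 is not among them, so fast-forward is not possible.

No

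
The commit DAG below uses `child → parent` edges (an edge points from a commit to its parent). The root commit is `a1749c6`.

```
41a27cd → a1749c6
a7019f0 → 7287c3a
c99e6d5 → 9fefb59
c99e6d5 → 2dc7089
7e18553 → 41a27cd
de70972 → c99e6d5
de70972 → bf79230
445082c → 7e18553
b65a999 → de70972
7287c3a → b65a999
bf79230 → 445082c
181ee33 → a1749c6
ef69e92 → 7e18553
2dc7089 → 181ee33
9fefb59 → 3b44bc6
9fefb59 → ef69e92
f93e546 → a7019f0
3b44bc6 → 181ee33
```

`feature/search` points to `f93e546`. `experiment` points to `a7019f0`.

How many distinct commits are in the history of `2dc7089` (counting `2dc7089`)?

3

Walking parent pointers from 2dc7089: reachable set = {181ee33, 2dc7089, a1749c6}.
That is 3 commits.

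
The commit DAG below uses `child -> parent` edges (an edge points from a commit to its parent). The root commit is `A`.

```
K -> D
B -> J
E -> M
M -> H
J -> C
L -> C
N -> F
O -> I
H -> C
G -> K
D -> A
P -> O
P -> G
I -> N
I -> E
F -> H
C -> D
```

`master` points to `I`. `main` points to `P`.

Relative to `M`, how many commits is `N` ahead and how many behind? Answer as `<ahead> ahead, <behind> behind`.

Reachable from N: {A, C, D, F, H, N}.
Reachable from M: {A, C, D, H, M}.
Only in N's history (ahead): {F, N} — 2.
Only in M's history (behind): {M} — 1.

2 ahead, 1 behind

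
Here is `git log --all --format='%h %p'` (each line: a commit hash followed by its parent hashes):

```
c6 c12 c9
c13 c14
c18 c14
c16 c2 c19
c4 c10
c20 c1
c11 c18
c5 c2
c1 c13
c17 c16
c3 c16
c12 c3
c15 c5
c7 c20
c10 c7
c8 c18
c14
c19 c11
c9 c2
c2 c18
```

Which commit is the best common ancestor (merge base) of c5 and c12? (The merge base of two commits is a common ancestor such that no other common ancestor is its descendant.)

Ancestors of c5: {c14, c18, c2, c5}.
Ancestors of c12: {c11, c12, c14, c16, c18, c19, c2, c3}.
Common ancestors: {c14, c18, c2}.
Among these, c2 is not an ancestor of any other common ancestor — it is the merge base.

c2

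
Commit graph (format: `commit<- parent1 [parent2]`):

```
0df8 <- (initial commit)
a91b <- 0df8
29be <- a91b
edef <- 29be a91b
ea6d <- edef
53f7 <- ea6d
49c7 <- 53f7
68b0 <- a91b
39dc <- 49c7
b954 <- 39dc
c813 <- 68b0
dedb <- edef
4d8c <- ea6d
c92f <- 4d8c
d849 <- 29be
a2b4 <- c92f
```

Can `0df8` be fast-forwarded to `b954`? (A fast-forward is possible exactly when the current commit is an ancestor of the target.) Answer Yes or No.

Yes

A fast-forward from 0df8 to b954 is possible iff 0df8 is an ancestor of b954.
Ancestors of b954: {0df8, 29be, 39dc, 49c7, 53f7, a91b, b954, ea6d, edef}.
0df8 is among them, so fast-forward is possible.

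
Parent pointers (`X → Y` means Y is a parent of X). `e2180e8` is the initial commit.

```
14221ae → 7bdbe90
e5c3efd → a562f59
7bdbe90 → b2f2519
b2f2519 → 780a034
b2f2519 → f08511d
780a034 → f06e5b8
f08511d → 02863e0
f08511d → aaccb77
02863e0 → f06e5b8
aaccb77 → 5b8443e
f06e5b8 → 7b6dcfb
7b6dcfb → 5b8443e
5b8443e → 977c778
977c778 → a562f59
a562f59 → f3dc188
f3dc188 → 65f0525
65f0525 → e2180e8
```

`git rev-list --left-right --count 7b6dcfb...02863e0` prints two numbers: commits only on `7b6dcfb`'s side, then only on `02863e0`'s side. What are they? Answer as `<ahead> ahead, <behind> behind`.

0 ahead, 2 behind

Reachable from 7b6dcfb: {5b8443e, 65f0525, 7b6dcfb, 977c778, a562f59, e2180e8, f3dc188}.
Reachable from 02863e0: {02863e0, 5b8443e, 65f0525, 7b6dcfb, 977c778, a562f59, e2180e8, f06e5b8, f3dc188}.
Only in 7b6dcfb's history (ahead): {} — 0.
Only in 02863e0's history (behind): {02863e0, f06e5b8} — 2.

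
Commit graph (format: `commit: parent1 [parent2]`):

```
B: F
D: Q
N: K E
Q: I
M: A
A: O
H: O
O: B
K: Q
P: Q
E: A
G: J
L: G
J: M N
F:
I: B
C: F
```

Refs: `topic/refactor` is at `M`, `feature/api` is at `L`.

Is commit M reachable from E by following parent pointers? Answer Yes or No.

Ancestors of E: {A, B, E, F, O}.
M is not in that set, so it is not an ancestor of E.

No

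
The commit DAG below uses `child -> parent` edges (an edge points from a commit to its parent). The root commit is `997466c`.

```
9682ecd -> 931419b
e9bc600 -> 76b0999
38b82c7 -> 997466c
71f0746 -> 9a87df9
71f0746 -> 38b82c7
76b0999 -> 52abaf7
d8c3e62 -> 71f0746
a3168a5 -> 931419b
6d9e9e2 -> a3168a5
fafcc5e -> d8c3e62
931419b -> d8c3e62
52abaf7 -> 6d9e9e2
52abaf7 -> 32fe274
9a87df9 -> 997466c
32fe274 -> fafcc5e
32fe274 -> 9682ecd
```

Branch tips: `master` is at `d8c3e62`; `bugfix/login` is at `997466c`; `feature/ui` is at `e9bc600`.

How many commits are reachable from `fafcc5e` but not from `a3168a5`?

1

Reachable from fafcc5e: {38b82c7, 71f0746, 997466c, 9a87df9, d8c3e62, fafcc5e}.
Reachable from a3168a5: {38b82c7, 71f0746, 931419b, 997466c, 9a87df9, a3168a5, d8c3e62}.
In fafcc5e's history but not a3168a5's: {fafcc5e} — 1 commit.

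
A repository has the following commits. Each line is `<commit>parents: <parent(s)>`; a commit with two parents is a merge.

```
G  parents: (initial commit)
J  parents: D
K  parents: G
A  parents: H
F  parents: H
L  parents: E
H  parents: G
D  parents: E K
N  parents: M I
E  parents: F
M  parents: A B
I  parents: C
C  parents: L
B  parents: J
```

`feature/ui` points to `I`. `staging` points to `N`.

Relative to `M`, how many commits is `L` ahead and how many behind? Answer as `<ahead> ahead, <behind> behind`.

Reachable from L: {E, F, G, H, L}.
Reachable from M: {A, B, D, E, F, G, H, J, K, M}.
Only in L's history (ahead): {L} — 1.
Only in M's history (behind): {A, B, D, J, K, M} — 6.

1 ahead, 6 behind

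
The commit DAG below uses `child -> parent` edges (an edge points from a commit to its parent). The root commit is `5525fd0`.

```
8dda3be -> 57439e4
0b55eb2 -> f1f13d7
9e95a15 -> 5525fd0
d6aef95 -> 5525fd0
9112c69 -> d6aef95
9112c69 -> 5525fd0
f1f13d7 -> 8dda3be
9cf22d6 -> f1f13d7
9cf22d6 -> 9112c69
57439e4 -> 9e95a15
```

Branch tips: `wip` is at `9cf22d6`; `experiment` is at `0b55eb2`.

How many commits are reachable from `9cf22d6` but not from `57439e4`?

Reachable from 9cf22d6: {5525fd0, 57439e4, 8dda3be, 9112c69, 9cf22d6, 9e95a15, d6aef95, f1f13d7}.
Reachable from 57439e4: {5525fd0, 57439e4, 9e95a15}.
In 9cf22d6's history but not 57439e4's: {8dda3be, 9112c69, 9cf22d6, d6aef95, f1f13d7} — 5 commits.

5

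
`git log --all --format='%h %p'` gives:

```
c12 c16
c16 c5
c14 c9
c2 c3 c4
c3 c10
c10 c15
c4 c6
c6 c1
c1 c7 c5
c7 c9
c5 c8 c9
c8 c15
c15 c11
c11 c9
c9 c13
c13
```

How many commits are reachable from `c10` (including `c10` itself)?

Walking parent pointers from c10: reachable set = {c10, c11, c13, c15, c9}.
That is 5 commits.

5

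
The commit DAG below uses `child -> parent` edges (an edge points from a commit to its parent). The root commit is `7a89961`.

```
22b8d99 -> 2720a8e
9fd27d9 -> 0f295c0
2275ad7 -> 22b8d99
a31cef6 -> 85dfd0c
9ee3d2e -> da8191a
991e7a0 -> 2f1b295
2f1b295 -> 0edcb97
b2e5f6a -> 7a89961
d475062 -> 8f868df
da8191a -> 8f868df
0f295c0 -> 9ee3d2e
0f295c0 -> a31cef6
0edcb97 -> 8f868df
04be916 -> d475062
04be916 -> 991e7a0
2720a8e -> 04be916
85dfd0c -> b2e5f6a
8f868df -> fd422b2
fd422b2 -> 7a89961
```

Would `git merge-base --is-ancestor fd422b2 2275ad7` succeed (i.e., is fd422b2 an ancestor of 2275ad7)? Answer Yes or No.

Yes

Ancestors of 2275ad7 (commits reachable by following parents): {04be916, 0edcb97, 2275ad7, 22b8d99, 2720a8e, 2f1b295, 7a89961, 8f868df, 991e7a0, d475062, fd422b2}.
fd422b2 is in that set, so it is an ancestor of 2275ad7.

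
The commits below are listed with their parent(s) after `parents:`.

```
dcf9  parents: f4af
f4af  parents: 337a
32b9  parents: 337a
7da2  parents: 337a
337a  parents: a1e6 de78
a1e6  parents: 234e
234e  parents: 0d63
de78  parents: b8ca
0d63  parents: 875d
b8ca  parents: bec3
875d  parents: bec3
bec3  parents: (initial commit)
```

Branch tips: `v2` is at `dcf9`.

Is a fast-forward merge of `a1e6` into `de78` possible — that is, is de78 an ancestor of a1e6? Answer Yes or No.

No

A fast-forward from de78 to a1e6 is possible iff de78 is an ancestor of a1e6.
Ancestors of a1e6: {0d63, 234e, 875d, a1e6, bec3}.
de78 is not among them, so fast-forward is not possible.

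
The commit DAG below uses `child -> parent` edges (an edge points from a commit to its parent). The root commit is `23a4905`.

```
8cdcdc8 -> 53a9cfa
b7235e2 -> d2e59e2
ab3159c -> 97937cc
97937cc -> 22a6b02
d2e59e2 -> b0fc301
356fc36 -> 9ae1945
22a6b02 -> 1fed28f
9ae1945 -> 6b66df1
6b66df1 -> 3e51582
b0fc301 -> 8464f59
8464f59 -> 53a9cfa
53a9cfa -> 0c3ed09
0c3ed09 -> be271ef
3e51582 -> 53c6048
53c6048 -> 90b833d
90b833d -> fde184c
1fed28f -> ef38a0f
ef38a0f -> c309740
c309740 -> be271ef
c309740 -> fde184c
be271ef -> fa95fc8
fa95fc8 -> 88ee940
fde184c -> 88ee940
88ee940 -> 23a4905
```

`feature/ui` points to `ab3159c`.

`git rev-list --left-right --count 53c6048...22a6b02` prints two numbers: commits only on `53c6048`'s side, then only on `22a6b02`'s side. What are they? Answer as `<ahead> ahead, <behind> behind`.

2 ahead, 6 behind

Reachable from 53c6048: {23a4905, 53c6048, 88ee940, 90b833d, fde184c}.
Reachable from 22a6b02: {1fed28f, 22a6b02, 23a4905, 88ee940, be271ef, c309740, ef38a0f, fa95fc8, fde184c}.
Only in 53c6048's history (ahead): {53c6048, 90b833d} — 2.
Only in 22a6b02's history (behind): {1fed28f, 22a6b02, be271ef, c309740, ef38a0f, fa95fc8} — 6.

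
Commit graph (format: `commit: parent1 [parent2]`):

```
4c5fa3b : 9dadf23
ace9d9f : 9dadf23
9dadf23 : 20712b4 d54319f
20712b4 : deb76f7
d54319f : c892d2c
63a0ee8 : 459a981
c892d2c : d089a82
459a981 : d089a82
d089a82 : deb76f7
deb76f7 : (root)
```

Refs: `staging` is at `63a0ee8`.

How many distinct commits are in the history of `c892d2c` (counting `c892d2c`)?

Walking parent pointers from c892d2c: reachable set = {c892d2c, d089a82, deb76f7}.
That is 3 commits.

3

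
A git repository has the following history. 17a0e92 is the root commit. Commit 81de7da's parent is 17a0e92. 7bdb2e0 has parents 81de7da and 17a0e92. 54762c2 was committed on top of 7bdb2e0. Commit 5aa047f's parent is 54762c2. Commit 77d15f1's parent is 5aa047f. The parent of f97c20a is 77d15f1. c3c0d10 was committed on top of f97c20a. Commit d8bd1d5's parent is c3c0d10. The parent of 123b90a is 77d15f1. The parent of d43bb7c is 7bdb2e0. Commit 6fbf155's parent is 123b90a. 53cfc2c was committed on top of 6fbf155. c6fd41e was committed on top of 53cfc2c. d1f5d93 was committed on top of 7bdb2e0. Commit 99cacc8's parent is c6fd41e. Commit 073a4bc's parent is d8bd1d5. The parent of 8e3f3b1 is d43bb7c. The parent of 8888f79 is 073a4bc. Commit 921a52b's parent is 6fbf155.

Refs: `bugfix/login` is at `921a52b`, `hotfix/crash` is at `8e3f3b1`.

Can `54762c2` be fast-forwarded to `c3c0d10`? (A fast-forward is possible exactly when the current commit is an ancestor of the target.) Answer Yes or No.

Yes

A fast-forward from 54762c2 to c3c0d10 is possible iff 54762c2 is an ancestor of c3c0d10.
Ancestors of c3c0d10: {17a0e92, 54762c2, 5aa047f, 77d15f1, 7bdb2e0, 81de7da, c3c0d10, f97c20a}.
54762c2 is among them, so fast-forward is possible.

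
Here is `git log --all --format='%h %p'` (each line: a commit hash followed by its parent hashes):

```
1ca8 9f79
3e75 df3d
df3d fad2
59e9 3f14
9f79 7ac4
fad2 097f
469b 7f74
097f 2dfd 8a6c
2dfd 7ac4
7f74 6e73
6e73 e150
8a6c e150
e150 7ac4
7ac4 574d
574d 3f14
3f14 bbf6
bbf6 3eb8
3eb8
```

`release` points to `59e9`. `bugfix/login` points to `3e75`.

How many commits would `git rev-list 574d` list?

4

Walking parent pointers from 574d: reachable set = {3eb8, 3f14, 574d, bbf6}.
That is 4 commits.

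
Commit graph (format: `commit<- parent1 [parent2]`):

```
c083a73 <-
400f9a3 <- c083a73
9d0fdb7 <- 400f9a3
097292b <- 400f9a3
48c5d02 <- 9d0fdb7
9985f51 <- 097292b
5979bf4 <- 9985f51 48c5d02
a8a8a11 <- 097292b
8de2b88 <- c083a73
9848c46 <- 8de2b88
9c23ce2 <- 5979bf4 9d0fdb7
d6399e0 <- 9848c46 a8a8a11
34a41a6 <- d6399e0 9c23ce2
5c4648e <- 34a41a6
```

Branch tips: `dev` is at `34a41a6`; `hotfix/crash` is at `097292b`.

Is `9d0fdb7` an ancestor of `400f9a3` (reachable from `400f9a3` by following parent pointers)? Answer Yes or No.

Ancestors of 400f9a3: {400f9a3, c083a73}.
9d0fdb7 is not in that set, so it is not an ancestor of 400f9a3.

No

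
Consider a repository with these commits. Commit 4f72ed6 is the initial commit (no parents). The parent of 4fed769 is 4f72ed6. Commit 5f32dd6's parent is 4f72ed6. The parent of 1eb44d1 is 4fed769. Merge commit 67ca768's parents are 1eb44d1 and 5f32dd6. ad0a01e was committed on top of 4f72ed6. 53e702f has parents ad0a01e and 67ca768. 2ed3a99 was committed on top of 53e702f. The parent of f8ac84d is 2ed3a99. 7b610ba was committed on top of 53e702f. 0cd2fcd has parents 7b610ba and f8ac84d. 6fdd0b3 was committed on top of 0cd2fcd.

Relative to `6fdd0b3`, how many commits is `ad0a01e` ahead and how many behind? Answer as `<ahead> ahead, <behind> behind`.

0 ahead, 10 behind

Reachable from ad0a01e: {4f72ed6, ad0a01e}.
Reachable from 6fdd0b3: {0cd2fcd, 1eb44d1, 2ed3a99, 4f72ed6, 4fed769, 53e702f, 5f32dd6, 67ca768, 6fdd0b3, 7b610ba, ad0a01e, f8ac84d}.
Only in ad0a01e's history (ahead): {} — 0.
Only in 6fdd0b3's history (behind): {0cd2fcd, 1eb44d1, 2ed3a99, 4fed769, 53e702f, 5f32dd6, 67ca768, 6fdd0b3, 7b610ba, f8ac84d} — 10.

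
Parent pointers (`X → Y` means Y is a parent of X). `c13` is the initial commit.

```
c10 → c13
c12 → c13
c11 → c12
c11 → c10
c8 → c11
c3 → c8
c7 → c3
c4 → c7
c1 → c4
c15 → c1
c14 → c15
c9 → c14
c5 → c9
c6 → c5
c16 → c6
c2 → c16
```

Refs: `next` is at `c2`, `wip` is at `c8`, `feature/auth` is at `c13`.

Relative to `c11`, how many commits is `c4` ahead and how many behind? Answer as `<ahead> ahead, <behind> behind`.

Reachable from c4: {c10, c11, c12, c13, c3, c4, c7, c8}.
Reachable from c11: {c10, c11, c12, c13}.
Only in c4's history (ahead): {c3, c4, c7, c8} — 4.
Only in c11's history (behind): {} — 0.

4 ahead, 0 behind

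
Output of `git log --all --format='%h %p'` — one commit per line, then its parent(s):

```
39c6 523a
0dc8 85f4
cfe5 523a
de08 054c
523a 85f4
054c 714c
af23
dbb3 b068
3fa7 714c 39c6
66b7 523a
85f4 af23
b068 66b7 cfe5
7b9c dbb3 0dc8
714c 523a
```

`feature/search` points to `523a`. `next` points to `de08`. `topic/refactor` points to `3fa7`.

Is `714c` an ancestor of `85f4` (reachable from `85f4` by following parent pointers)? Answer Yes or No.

No

Ancestors of 85f4: {85f4, af23}.
714c is not in that set, so it is not an ancestor of 85f4.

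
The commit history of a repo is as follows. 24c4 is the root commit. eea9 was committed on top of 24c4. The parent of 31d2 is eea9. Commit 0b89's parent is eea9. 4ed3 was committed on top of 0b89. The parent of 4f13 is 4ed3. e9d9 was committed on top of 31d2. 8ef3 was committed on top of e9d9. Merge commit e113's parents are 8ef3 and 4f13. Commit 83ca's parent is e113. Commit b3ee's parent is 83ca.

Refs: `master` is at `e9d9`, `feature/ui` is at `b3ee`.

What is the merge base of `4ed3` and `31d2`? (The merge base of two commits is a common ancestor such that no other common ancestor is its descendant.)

Ancestors of 4ed3: {0b89, 24c4, 4ed3, eea9}.
Ancestors of 31d2: {24c4, 31d2, eea9}.
Common ancestors: {24c4, eea9}.
Among these, eea9 is not an ancestor of any other common ancestor — it is the merge base.

eea9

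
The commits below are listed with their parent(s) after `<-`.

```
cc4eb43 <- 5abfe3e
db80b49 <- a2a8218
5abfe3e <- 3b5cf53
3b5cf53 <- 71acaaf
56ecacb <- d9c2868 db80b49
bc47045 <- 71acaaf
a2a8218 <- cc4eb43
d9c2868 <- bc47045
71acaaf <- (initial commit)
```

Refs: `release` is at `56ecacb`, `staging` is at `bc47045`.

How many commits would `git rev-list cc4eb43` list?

4

Walking parent pointers from cc4eb43: reachable set = {3b5cf53, 5abfe3e, 71acaaf, cc4eb43}.
That is 4 commits.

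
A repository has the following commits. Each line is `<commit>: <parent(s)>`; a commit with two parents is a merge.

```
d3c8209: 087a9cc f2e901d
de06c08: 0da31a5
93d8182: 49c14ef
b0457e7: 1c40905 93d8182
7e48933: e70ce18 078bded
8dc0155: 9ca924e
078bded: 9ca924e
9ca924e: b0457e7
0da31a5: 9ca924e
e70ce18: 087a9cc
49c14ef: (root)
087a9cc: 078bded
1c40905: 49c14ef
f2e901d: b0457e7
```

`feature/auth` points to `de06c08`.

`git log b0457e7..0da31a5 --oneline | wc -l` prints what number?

2

Reachable from 0da31a5: {0da31a5, 1c40905, 49c14ef, 93d8182, 9ca924e, b0457e7}.
Reachable from b0457e7: {1c40905, 49c14ef, 93d8182, b0457e7}.
In 0da31a5's history but not b0457e7's: {0da31a5, 9ca924e} — 2 commits.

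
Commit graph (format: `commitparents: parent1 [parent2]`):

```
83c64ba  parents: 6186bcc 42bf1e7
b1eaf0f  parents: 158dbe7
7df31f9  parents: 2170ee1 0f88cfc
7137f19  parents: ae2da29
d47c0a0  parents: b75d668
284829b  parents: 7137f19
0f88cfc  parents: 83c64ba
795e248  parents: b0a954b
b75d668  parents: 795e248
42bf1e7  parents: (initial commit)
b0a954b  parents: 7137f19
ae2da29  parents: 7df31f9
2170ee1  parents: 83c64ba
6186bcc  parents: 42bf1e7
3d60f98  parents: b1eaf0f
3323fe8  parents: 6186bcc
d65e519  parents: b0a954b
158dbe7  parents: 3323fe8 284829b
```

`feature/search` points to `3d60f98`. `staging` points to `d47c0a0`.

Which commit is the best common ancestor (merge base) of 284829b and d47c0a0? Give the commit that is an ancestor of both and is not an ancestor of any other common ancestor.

7137f19

Ancestors of 284829b: {0f88cfc, 2170ee1, 284829b, 42bf1e7, 6186bcc, 7137f19, 7df31f9, 83c64ba, ae2da29}.
Ancestors of d47c0a0: {0f88cfc, 2170ee1, 42bf1e7, 6186bcc, 7137f19, 795e248, 7df31f9, 83c64ba, ae2da29, b0a954b, b75d668, d47c0a0}.
Common ancestors: {0f88cfc, 2170ee1, 42bf1e7, 6186bcc, 7137f19, 7df31f9, 83c64ba, ae2da29}.
Among these, 7137f19 is not an ancestor of any other common ancestor — it is the merge base.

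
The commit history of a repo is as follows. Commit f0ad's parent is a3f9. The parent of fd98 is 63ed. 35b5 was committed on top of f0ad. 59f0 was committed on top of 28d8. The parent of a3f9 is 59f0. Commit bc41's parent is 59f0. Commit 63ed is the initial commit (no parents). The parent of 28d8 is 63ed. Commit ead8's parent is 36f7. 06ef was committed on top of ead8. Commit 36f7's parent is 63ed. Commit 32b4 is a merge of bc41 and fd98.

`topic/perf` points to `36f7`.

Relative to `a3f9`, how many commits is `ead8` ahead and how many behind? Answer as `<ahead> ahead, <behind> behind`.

Reachable from ead8: {36f7, 63ed, ead8}.
Reachable from a3f9: {28d8, 59f0, 63ed, a3f9}.
Only in ead8's history (ahead): {36f7, ead8} — 2.
Only in a3f9's history (behind): {28d8, 59f0, a3f9} — 3.

2 ahead, 3 behind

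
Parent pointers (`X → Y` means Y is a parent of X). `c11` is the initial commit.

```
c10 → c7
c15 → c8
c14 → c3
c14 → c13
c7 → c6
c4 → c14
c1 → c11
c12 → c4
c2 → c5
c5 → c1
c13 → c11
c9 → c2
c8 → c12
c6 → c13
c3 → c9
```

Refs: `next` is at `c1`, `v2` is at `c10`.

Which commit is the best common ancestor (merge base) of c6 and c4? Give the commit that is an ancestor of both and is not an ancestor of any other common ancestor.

Ancestors of c6: {c11, c13, c6}.
Ancestors of c4: {c1, c11, c13, c14, c2, c3, c4, c5, c9}.
Common ancestors: {c11, c13}.
Among these, c13 is not an ancestor of any other common ancestor — it is the merge base.

c13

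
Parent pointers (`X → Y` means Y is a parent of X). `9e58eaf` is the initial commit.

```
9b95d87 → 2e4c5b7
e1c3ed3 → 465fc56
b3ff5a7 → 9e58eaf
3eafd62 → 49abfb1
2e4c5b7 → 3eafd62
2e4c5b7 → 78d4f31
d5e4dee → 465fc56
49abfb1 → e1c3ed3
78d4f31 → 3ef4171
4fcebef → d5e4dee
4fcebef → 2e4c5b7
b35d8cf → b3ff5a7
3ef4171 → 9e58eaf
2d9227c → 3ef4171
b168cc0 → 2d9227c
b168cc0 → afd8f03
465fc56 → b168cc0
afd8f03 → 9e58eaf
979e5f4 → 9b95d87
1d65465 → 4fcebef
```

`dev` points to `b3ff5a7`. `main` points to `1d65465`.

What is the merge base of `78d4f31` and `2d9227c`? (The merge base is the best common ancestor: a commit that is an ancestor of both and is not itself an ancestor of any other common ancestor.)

Ancestors of 78d4f31: {3ef4171, 78d4f31, 9e58eaf}.
Ancestors of 2d9227c: {2d9227c, 3ef4171, 9e58eaf}.
Common ancestors: {3ef4171, 9e58eaf}.
Among these, 3ef4171 is not an ancestor of any other common ancestor — it is the merge base.

3ef4171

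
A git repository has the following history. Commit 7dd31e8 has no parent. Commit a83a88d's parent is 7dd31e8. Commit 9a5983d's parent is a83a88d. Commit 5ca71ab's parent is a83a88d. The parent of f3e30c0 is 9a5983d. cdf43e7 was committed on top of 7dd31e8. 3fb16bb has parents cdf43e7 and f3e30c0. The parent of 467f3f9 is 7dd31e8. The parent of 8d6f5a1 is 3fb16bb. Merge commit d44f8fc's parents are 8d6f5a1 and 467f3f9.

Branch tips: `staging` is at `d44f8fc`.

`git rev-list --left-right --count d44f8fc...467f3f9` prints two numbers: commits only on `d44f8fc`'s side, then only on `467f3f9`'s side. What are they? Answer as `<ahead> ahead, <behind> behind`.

Reachable from d44f8fc: {3fb16bb, 467f3f9, 7dd31e8, 8d6f5a1, 9a5983d, a83a88d, cdf43e7, d44f8fc, f3e30c0}.
Reachable from 467f3f9: {467f3f9, 7dd31e8}.
Only in d44f8fc's history (ahead): {3fb16bb, 8d6f5a1, 9a5983d, a83a88d, cdf43e7, d44f8fc, f3e30c0} — 7.
Only in 467f3f9's history (behind): {} — 0.

7 ahead, 0 behind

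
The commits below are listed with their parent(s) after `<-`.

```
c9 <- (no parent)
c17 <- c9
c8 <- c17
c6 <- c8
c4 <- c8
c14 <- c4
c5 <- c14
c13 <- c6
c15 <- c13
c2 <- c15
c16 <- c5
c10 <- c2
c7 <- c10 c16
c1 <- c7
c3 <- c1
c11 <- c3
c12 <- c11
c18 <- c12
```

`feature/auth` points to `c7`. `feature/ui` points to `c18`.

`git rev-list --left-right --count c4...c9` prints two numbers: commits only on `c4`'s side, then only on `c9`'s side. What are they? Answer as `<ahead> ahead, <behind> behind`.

Reachable from c4: {c17, c4, c8, c9}.
Reachable from c9: {c9}.
Only in c4's history (ahead): {c17, c4, c8} — 3.
Only in c9's history (behind): {} — 0.

3 ahead, 0 behind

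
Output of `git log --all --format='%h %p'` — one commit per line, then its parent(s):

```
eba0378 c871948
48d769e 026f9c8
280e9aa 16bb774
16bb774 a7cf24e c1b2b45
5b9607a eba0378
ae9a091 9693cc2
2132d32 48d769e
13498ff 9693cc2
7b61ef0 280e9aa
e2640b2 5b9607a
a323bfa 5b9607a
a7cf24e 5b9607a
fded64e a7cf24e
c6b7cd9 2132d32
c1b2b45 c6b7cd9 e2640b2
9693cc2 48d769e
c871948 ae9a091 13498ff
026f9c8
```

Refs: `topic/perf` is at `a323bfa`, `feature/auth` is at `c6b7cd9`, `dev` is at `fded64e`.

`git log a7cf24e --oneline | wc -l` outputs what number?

9

Walking parent pointers from a7cf24e: reachable set = {026f9c8, 13498ff, 48d769e, 5b9607a, 9693cc2, a7cf24e, ae9a091, c871948, eba0378}.
That is 9 commits.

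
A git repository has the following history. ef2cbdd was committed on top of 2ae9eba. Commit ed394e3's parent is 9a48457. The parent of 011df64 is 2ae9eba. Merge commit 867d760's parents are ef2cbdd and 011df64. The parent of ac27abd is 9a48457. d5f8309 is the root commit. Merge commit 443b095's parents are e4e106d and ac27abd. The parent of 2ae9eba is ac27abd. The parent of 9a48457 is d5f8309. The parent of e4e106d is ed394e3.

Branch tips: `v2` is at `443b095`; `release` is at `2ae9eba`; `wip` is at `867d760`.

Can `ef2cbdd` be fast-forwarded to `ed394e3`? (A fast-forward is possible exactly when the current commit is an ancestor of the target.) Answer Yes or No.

No

A fast-forward from ef2cbdd to ed394e3 is possible iff ef2cbdd is an ancestor of ed394e3.
Ancestors of ed394e3: {9a48457, d5f8309, ed394e3}.
ef2cbdd is not among them, so fast-forward is not possible.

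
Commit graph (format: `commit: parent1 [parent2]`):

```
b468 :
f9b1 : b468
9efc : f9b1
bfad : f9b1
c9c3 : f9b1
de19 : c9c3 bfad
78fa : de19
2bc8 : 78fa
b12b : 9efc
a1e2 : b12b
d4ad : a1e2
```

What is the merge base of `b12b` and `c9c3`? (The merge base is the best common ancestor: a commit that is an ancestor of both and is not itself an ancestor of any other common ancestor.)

Ancestors of b12b: {9efc, b12b, b468, f9b1}.
Ancestors of c9c3: {b468, c9c3, f9b1}.
Common ancestors: {b468, f9b1}.
Among these, f9b1 is not an ancestor of any other common ancestor — it is the merge base.

f9b1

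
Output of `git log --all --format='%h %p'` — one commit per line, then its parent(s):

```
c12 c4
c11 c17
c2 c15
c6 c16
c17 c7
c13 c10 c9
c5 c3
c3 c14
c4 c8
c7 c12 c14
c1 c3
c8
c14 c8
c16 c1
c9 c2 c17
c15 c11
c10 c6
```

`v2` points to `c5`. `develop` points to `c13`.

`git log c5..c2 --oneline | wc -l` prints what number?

7

Reachable from c2: {c11, c12, c14, c15, c17, c2, c4, c7, c8}.
Reachable from c5: {c14, c3, c5, c8}.
In c2's history but not c5's: {c11, c12, c15, c17, c2, c4, c7} — 7 commits.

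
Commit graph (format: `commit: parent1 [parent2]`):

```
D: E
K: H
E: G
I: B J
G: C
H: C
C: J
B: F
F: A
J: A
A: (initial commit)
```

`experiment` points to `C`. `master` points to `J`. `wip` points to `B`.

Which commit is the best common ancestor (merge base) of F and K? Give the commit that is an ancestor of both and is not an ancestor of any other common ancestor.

Ancestors of F: {A, F}.
Ancestors of K: {A, C, H, J, K}.
Common ancestors: {A}.
The only common ancestor is A, so it is the merge base.

A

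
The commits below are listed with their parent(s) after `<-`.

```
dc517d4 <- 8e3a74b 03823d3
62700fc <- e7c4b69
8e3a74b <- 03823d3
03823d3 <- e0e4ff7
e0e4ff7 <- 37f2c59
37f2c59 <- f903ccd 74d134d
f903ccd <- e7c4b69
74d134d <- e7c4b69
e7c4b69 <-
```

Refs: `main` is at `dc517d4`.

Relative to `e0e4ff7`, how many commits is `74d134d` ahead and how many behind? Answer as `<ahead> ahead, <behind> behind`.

Reachable from 74d134d: {74d134d, e7c4b69}.
Reachable from e0e4ff7: {37f2c59, 74d134d, e0e4ff7, e7c4b69, f903ccd}.
Only in 74d134d's history (ahead): {} — 0.
Only in e0e4ff7's history (behind): {37f2c59, e0e4ff7, f903ccd} — 3.

0 ahead, 3 behind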